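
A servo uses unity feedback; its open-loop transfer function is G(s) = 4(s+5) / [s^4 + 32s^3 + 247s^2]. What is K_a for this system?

The denominator has no term below 247s^2 — 2 poles at s=0, type 2.
K_a = lim_{s→0} s^2·G(s) = 4·5 / 247 = 20/247.

20/247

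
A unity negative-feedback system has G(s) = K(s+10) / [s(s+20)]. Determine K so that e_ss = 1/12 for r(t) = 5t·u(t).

System type = 1 (one pole at s=0).
K_v = lim_{s→0} s·G(s) = K·10 / (20) = 0.5·K.
e_ss = 5/K_v = 1/12 ⇒ K_v = 60 ⇒ K = 60/0.5 = 120.

120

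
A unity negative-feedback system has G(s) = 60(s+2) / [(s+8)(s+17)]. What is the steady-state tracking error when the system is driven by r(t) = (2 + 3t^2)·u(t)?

infinity

No free integrators in G(s): this is a type 0 system. By superposition:
  • 2: e_ss = 2/(1+K_p) with K_p=15/17 → 1.0625.
  • 3t^2: a type-0 system cannot track it, e_ss → ∞.
The unbounded component dominates.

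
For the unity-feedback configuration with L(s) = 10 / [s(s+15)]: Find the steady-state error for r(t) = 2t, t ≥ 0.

The open loop has one pole at the origin → type 1 system.
K_v = lim_{s→0} s·L(s) = 10 / (15) = 2/3.
e_ss = 2/K_v = 2/(2/3) = 3.

3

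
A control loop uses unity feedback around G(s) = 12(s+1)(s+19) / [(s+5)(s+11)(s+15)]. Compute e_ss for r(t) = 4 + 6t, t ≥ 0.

infinity

G(s) has no factors of s in the denominator, so the system is type 0. By superposition:
  • 4: e_ss = 4/(1+K_p) with K_p=76/275 → 1100/351.
  • 6t: a type-0 system cannot track it, e_ss → ∞.
The unbounded component dominates.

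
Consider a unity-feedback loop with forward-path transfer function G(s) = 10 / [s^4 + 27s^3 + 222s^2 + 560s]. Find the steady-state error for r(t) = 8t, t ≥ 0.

448

Factoring s from the denominator leaves a polynomial with constant term 560, so the system is type 1.
K_v = lim_{s→0} s·G(s) = 10 / 560 = 1/56.
e_ss = 8/K_v = 8/(1/56) = 448.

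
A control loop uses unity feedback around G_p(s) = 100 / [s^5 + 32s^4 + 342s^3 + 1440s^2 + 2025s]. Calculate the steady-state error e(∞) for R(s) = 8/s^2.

162

Factoring s from the denominator leaves a polynomial with constant term 2025, so the system is type 1.
K_v = lim_{s→0} s·G_p(s) = 100 / 2025 = 4/81.
e_ss = 8/K_v = 8/(4/81) = 162.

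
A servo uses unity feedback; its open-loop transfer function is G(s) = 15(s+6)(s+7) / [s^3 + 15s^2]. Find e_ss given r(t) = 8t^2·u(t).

8/21

Factoring s^2 from the denominator leaves a polynomial with constant term 15, so the system is type 2.
K_a = lim_{s→0} s^2·G(s) = 15·6·7 / 15 = 42.
r(t) = 8t^2 gives R(s) = 16/s^3.
e_ss = 16/K_a = 16/42 = 8/21.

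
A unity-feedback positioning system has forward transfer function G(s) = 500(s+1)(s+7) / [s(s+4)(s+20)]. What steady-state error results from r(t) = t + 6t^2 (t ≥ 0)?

infinity

The open loop has one pole at the origin → type 1 system. By superposition:
  • t: e_ss = 1/K_v with K_v=43.75 → 4/175.
  • 6t^2: a type-1 system cannot track it, e_ss → ∞.
The unbounded component dominates.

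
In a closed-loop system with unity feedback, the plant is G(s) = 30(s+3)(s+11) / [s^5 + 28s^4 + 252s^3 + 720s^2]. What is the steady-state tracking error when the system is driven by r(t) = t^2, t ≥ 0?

16/11

The denominator has no term below 720s^2 — 2 poles at s=0, type 2.
K_a = lim_{s→0} s^2·G(s) = 30·3·11 / 720 = 1.375.
r(t) = t^2 gives R(s) = 2/s^3.
e_ss = 2/K_a = 2/1.375 = 16/11.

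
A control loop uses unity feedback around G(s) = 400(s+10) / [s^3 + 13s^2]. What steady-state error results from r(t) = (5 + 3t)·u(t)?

0

The denominator has no term below 13s^2 — 2 poles at s=0, type 2. Treating each term separately:
  • 5: tracked with zero error.
  • 3t: tracked with zero error.
Total e_ss = 0.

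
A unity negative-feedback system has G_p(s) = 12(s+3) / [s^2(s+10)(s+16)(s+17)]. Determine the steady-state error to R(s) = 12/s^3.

Two free integrators in G_p(s): this is a type 2 system.
K_a = lim_{s→0} s^2·G_p(s) = 12·3 / (10·16·17) = 9/680.
r(t) = 6t^2 gives R(s) = 12/s^3.
e_ss = 12/K_a = 12/(9/680) = 2720/3.

2720/3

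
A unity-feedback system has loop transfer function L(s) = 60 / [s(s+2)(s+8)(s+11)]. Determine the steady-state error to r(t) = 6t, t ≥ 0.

L(s) has one factor of s in the denominator, so the system is type 1.
K_v = lim_{s→0} s·L(s) = 60 / (2·8·11) = 15/44.
e_ss = 6/K_v = 6/(15/44) = 17.6.

17.6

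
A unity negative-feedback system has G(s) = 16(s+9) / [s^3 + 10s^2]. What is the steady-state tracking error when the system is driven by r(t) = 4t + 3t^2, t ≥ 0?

The denominator has no term below 10s^2 — 2 poles at s=0, type 2. Taking each input component in turn:
  • 4t: tracked with zero error.
  • 3t^2: e_ss = 6/K_a with K_a=14.4 → 5/12.
Total e_ss = 5/12.

5/12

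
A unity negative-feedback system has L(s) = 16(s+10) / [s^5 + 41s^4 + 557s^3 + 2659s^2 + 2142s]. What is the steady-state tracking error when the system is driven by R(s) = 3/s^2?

40.1625

Lowest-order denominator term is 2142s, so the open loop has 1 pole at the origin → type 1 system.
K_v = lim_{s→0} s·L(s) = 16·10 / 2142 = 80/1071.
e_ss = 3/K_v = 3/(80/1071) = 40.1625.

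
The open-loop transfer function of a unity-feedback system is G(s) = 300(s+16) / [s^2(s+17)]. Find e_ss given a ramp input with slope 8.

0

The open loop has two poles at the origin → type 2 system.
A type-2 system has K_v = ∞, so it tracks a ramp input with zero steady-state error.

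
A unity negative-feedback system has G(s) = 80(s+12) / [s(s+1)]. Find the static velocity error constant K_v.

960

The open loop has one pole at the origin → type 1 system.
K_v = lim_{s→0} s·G(s) = 80·12 / (1) = 960.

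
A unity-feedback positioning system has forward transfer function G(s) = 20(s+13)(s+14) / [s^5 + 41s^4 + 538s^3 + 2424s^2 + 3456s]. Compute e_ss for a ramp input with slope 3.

1296/455

Lowest-order denominator term is 3456s, so the open loop has 1 pole at the origin → type 1 system.
K_v = lim_{s→0} s·G(s) = 20·13·14 / 3456 = 455/432.
e_ss = 3/K_v = 3/(455/432) = 1296/455.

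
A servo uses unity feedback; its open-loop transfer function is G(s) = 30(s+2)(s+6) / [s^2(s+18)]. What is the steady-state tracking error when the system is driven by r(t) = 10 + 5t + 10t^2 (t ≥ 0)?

Two free integrators in G(s): this is a type 2 system. By superposition:
  • 10: tracked with zero error.
  • 5t: tracked with zero error.
  • 10t^2: e_ss = 20/K_a with K_a=20 → 1.
Total e_ss = 1.

1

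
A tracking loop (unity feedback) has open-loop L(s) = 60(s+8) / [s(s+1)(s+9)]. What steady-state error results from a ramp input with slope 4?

L(s) has one factor of s in the denominator, so the system is type 1.
K_v = lim_{s→0} s·L(s) = 60·8 / (1·9) = 160/3.
e_ss = 4/K_v = 4/(160/3) = 0.075.

0.075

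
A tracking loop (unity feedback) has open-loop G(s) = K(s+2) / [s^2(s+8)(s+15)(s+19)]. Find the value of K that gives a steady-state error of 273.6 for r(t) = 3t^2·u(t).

The open loop has two poles at the origin → type 2 system.
K_a = lim_{s→0} s^2·G(s) = K·2 / (8·15·19) = (1/1140)·K.
e_ss = 6/K_a = 273.6 ⇒ K_a = 5/228 ⇒ K = (5/228)/(1/1140) = 25.

25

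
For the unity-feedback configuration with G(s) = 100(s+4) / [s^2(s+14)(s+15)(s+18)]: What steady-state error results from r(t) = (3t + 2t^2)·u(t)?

G(s) has two factors of s in the denominator, so the system is type 2. Treating each term separately:
  • 3t: tracked with zero error.
  • 2t^2: e_ss = 4/K_a with K_a=20/189 → 37.8.
Total e_ss = 37.8.

37.8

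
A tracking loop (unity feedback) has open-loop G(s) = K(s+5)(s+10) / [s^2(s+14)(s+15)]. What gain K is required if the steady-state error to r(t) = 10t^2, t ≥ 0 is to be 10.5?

8

Two free integrators in G(s): this is a type 2 system.
K_a = lim_{s→0} s^2·G(s) = K·5·10 / (14·15) = (5/21)·K.
e_ss = 20/K_a = 10.5 ⇒ K_a = 40/21 ⇒ K = (40/21)/(5/21) = 8.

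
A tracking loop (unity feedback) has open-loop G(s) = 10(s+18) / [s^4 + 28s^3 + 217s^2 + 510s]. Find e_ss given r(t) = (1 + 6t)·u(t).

The denominator has no term below 510s — 1 pole at s=0, type 1. Treating each term separately:
  • 1: tracked with zero error.
  • 6t: e_ss = 6/K_v with K_v=6/17 → 17.
Total e_ss = 17.

17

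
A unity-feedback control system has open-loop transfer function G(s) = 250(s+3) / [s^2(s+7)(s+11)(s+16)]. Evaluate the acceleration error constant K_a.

375/616

G(s) has two factors of s in the denominator, so the system is type 2.
K_a = lim_{s→0} s^2·G(s) = 250·3 / (7·11·16) = 375/616.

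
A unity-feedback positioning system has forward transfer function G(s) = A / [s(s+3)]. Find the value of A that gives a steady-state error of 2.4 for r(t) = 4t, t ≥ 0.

5

The open loop has one pole at the origin → type 1 system.
K_v = lim_{s→0} s·G(s) = A / (3) = (1/3)·A.
e_ss = 4/K_v = 2.4 ⇒ K_v = 5/3 ⇒ A = (5/3)/(1/3) = 5.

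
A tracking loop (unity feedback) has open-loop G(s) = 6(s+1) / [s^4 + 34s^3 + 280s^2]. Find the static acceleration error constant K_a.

Lowest-order denominator term is 280s^2, so the open loop has 2 poles at the origin → type 2 system.
K_a = lim_{s→0} s^2·G(s) = 6·1 / 280 = 3/140.

3/140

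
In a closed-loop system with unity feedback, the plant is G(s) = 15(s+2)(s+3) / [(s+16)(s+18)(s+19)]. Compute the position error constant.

No free integrators in G(s): this is a type 0 system.
K_p = lim_{s→0} G(s) = 15·2·3 / (16·18·19) = 5/304.

5/304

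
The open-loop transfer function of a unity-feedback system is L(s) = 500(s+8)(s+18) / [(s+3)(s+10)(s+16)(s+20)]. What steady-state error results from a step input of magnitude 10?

The open loop has no poles at the origin → type 0 system.
K_p = lim_{s→0} L(s) = 500·8·18 / (3·10·16·20) = 7.5.
e_ss = 10/(1 + K_p) = 10/8.5 = 20/17.

20/17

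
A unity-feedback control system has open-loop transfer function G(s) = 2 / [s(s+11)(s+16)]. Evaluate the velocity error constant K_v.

1/88

System type = 1 (one pole at s=0).
K_v = lim_{s→0} s·G(s) = 2 / (11·16) = 1/88.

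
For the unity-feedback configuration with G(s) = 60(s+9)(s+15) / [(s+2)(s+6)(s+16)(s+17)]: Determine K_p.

The open loop has no poles at the origin → type 0 system.
K_p = lim_{s→0} G(s) = 60·9·15 / (2·6·16·17) = 675/272.

675/272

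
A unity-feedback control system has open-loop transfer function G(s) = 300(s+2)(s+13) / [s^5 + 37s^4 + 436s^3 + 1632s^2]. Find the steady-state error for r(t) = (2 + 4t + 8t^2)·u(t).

The denominator has no term below 1632s^2 — 2 poles at s=0, type 2. Treating each term separately:
  • 2: tracked with zero error.
  • 4t: tracked with zero error.
  • 8t^2: e_ss = 16/K_a with K_a=325/68 → 1088/325.
Total e_ss = 1088/325.

1088/325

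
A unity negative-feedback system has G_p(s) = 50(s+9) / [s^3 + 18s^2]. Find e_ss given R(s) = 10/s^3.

0.4

Factoring s^2 from the denominator leaves a polynomial with constant term 18, so the system is type 2.
K_a = lim_{s→0} s^2·G_p(s) = 50·9 / 18 = 25.
r(t) = 5t^2 gives R(s) = 10/s^3.
e_ss = 10/K_a = 10/25 = 0.4.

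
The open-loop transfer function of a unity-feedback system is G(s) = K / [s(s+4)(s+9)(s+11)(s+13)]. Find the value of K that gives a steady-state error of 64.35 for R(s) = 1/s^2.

80

One free integrator in G(s): this is a type 1 system.
K_v = lim_{s→0} s·G(s) = K / (4·9·11·13) = (1/5148)·K.
e_ss = 1/K_v = 64.35 ⇒ K_v = 20/1287 ⇒ K = (20/1287)/(1/5148) = 80.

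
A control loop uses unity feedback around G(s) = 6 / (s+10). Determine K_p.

The open loop has no poles at the origin → type 0 system.
K_p = lim_{s→0} G(s) = 6 / (10) = 0.6.

0.6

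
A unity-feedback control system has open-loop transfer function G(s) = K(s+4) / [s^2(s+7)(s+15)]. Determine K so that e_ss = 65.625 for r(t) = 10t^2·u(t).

Two free integrators in G(s): this is a type 2 system.
K_a = lim_{s→0} s^2·G(s) = K·4 / (7·15) = (4/105)·K.
e_ss = 20/K_a = 65.625 ⇒ K_a = 32/105 ⇒ K = (32/105)/(4/105) = 8.

8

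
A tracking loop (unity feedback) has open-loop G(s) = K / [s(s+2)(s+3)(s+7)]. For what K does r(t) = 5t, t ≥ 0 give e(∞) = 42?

The open loop has one pole at the origin → type 1 system.
K_v = lim_{s→0} s·G(s) = K / (2·3·7) = (1/42)·K.
e_ss = 5/K_v = 42 ⇒ K_v = 5/42 ⇒ K = (5/42)/(1/42) = 5.

5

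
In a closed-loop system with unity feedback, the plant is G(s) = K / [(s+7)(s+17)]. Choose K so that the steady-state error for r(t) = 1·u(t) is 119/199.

System type = 0 (no poles at s=0).
K_p = lim_{s→0} G(s) = K / (7·17) = (1/119)·K.
e_ss = 1/(1 + K_p) = 119/199 ⇒ 1 + (1/119)·K = 199/119 ⇒ K = 80.

80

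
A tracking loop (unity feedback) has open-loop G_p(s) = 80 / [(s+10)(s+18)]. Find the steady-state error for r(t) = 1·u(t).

9/13

The open loop has no poles at the origin → type 0 system.
K_p = lim_{s→0} G_p(s) = 80 / (10·18) = 4/9.
e_ss = 1/(1 + K_p) = 1/(13/9) = 9/13.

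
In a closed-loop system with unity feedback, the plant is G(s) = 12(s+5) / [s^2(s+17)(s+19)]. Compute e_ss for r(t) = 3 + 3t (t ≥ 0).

0

G(s) has two factors of s in the denominator, so the system is type 2. By superposition:
  • 3: tracked with zero error.
  • 3t: tracked with zero error.
Total e_ss = 0.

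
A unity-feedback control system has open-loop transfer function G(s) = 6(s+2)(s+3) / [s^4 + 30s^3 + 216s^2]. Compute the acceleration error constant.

Factoring s^2 from the denominator leaves a polynomial with constant term 216, so the system is type 2.
K_a = lim_{s→0} s^2·G(s) = 6·2·3 / 216 = 1/6.

1/6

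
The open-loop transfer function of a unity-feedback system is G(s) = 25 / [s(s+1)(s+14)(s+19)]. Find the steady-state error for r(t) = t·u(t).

10.64

The open loop has one pole at the origin → type 1 system.
K_v = lim_{s→0} s·G(s) = 25 / (1·14·19) = 25/266.
e_ss = 1/K_v = 1/(25/266) = 10.64.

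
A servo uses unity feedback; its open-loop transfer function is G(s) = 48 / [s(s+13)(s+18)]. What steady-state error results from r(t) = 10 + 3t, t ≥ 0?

14.625

One free integrator in G(s): this is a type 1 system. Treating each term separately:
  • 10: tracked with zero error.
  • 3t: e_ss = 3/K_v with K_v=8/39 → 14.625.
Total e_ss = 14.625.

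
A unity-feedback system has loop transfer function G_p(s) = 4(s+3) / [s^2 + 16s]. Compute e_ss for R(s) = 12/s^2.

16

The denominator has no term below 16s — 1 pole at s=0, type 1.
K_v = lim_{s→0} s·G_p(s) = 4·3 / 16 = 0.75.
e_ss = 12/K_v = 12/0.75 = 16.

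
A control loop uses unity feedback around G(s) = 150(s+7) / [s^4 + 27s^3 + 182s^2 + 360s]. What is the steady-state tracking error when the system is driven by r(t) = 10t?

The denominator has no term below 360s — 1 pole at s=0, type 1.
K_v = lim_{s→0} s·G(s) = 150·7 / 360 = 35/12.
e_ss = 10/K_v = 10/(35/12) = 24/7.

24/7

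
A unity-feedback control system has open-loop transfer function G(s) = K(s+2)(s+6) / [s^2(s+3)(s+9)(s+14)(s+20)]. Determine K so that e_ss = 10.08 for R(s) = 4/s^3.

250

Two free integrators in G(s): this is a type 2 system.
K_a = lim_{s→0} s^2·G(s) = K·2·6 / (3·9·14·20) = (1/630)·K.
e_ss = 4/K_a = 10.08 ⇒ K_a = 25/63 ⇒ K = (25/63)/(1/630) = 250.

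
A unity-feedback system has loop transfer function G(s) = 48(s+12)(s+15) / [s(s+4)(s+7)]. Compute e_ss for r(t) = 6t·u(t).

7/360

One free integrator in G(s): this is a type 1 system.
K_v = lim_{s→0} s·G(s) = 48·12·15 / (4·7) = 2160/7.
e_ss = 6/K_v = 6/(2160/7) = 7/360.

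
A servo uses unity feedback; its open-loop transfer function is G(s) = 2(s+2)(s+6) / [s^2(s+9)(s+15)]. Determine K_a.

8/45

The open loop has two poles at the origin → type 2 system.
K_a = lim_{s→0} s^2·G(s) = 2·2·6 / (9·15) = 8/45.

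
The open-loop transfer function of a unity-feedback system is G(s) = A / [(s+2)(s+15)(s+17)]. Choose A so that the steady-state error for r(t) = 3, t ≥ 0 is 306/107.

25

System type = 0 (no poles at s=0).
K_p = lim_{s→0} G(s) = A / (2·15·17) = (1/510)·A.
e_ss = 3/(1 + K_p) = 306/107 ⇒ 1 + (1/510)·A = 107/102 ⇒ A = 25.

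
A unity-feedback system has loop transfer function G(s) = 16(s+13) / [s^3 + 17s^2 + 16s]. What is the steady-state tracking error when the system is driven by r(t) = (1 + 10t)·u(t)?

10/13

Lowest-order denominator term is 16s, so the open loop has 1 pole at the origin → type 1 system. Treating each term separately:
  • 1: tracked with zero error.
  • 10t: e_ss = 10/K_v with K_v=13 → 10/13.
Total e_ss = 10/13.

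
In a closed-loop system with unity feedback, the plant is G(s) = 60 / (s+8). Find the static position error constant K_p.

No free integrators in G(s): this is a type 0 system.
K_p = lim_{s→0} G(s) = 60 / (8) = 7.5.

7.5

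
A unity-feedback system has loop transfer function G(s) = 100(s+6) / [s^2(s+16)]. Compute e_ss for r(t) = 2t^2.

8/75

Two free integrators in G(s): this is a type 2 system.
K_a = lim_{s→0} s^2·G(s) = 100·6 / (16) = 37.5.
r(t) = 2t^2 gives R(s) = 4/s^3.
e_ss = 4/K_a = 4/37.5 = 8/75.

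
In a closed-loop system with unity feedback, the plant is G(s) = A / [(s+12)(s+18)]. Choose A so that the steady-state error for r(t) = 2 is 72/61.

150

G(s) has no factors of s in the denominator, so the system is type 0.
K_p = lim_{s→0} G(s) = A / (12·18) = (1/216)·A.
e_ss = 2/(1 + K_p) = 72/61 ⇒ 1 + (1/216)·A = 61/36 ⇒ A = 150.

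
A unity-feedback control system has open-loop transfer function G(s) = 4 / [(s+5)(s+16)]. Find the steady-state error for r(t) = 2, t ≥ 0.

40/21

The open loop has no poles at the origin → type 0 system.
K_p = lim_{s→0} G(s) = 4 / (5·16) = 0.05.
e_ss = 2/(1 + K_p) = 2/1.05 = 40/21.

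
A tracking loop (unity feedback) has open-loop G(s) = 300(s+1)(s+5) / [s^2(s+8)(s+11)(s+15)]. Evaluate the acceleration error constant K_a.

Two free integrators in G(s): this is a type 2 system.
K_a = lim_{s→0} s^2·G(s) = 300·1·5 / (8·11·15) = 25/22.

25/22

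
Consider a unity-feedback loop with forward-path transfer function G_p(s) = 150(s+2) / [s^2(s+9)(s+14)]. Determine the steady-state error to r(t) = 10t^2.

G_p(s) has two factors of s in the denominator, so the system is type 2.
K_a = lim_{s→0} s^2·G_p(s) = 150·2 / (9·14) = 50/21.
r(t) = 10t^2 gives R(s) = 20/s^3.
e_ss = 20/K_a = 20/(50/21) = 8.4.

8.4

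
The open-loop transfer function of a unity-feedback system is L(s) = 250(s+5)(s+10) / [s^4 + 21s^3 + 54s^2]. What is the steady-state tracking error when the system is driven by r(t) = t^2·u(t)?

The denominator has no term below 54s^2 — 2 poles at s=0, type 2.
K_a = lim_{s→0} s^2·L(s) = 250·5·10 / 54 = 6250/27.
r(t) = t^2 gives R(s) = 2/s^3.
e_ss = 2/K_a = 2/(6250/27) = 27/3125.

27/3125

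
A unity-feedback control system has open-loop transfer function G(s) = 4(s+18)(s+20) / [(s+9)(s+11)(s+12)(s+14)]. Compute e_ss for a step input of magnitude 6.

System type = 0 (no poles at s=0).
K_p = lim_{s→0} G(s) = 4·18·20 / (9·11·12·14) = 20/231.
e_ss = 6/(1 + K_p) = 6/(251/231) = 1386/251.

1386/251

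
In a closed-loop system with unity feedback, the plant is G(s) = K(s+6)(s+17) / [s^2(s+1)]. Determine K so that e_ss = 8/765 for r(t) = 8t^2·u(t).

15

Two free integrators in G(s): this is a type 2 system.
K_a = lim_{s→0} s^2·G(s) = K·6·17 / (1) = 102·K.
e_ss = 16/K_a = 8/765 ⇒ K_a = 1530 ⇒ K = 1530/102 = 15.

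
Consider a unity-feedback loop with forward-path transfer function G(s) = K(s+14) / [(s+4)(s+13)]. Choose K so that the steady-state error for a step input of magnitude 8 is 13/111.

The open loop has no poles at the origin → type 0 system.
K_p = lim_{s→0} G(s) = K·14 / (4·13) = (7/26)·K.
e_ss = 8/(1 + K_p) = 13/111 ⇒ 1 + (7/26)·K = 888/13 ⇒ K = 250.

250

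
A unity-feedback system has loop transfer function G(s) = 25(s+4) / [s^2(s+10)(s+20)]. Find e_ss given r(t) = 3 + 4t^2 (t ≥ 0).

16

The open loop has two poles at the origin → type 2 system. Treating each term separately:
  • 3: tracked with zero error.
  • 4t^2: e_ss = 8/K_a with K_a=0.5 → 16.
Total e_ss = 16.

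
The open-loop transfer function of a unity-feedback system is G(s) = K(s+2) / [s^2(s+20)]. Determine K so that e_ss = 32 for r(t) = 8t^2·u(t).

Two free integrators in G(s): this is a type 2 system.
K_a = lim_{s→0} s^2·G(s) = K·2 / (20) = 0.1·K.
e_ss = 16/K_a = 32 ⇒ K_a = 0.5 ⇒ K = 0.5/0.1 = 5.

5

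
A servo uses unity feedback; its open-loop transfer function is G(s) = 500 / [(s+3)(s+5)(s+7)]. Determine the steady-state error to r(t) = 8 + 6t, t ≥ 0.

infinity

System type = 0 (no poles at s=0). Taking each input component in turn:
  • 8: e_ss = 8/(1+K_p) with K_p=100/21 → 168/121.
  • 6t: a type-0 system cannot track it, e_ss → ∞.
The unbounded component dominates.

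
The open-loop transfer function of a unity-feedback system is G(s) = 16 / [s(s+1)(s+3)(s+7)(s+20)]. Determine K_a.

System type = 1 (one pole at s=0).
K_a = lim_{s→0} s^2·G(s) = 0 (the extra factor of s kills the finite limit).

0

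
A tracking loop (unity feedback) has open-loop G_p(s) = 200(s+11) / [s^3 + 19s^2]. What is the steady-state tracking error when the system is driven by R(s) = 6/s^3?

57/1100

The denominator has no term below 19s^2 — 2 poles at s=0, type 2.
K_a = lim_{s→0} s^2·G_p(s) = 200·11 / 19 = 2200/19.
r(t) = 3t^2 gives R(s) = 6/s^3.
e_ss = 6/K_a = 6/(2200/19) = 57/1100.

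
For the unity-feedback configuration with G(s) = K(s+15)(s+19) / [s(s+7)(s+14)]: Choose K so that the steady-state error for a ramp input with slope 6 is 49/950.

One free integrator in G(s): this is a type 1 system.
K_v = lim_{s→0} s·G(s) = K·15·19 / (7·14) = (285/98)·K.
e_ss = 6/K_v = 49/950 ⇒ K_v = 5700/49 ⇒ K = (5700/49)/(285/98) = 40.

40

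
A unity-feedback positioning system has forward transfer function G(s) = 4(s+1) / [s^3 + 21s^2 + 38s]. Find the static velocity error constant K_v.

2/19

Factoring s from the denominator leaves a polynomial with constant term 38, so the system is type 1.
K_v = lim_{s→0} s·G(s) = 4·1 / 38 = 2/19.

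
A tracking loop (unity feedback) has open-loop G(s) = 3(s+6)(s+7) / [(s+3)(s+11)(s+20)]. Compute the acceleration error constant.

System type = 0 (no poles at s=0).
K_a = lim_{s→0} s^2·G(s) = 0 (the extra factor of s kills the finite limit).

0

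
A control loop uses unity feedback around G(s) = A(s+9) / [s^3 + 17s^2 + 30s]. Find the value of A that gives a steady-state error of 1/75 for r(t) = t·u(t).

Factoring s from the denominator leaves a polynomial with constant term 30, so the system is type 1.
K_v = lim_{s→0} s·G(s) = A·9 / 30 = 0.3·A.
e_ss = 1/K_v = 1/75 ⇒ K_v = 75 ⇒ A = 75/0.3 = 250.

250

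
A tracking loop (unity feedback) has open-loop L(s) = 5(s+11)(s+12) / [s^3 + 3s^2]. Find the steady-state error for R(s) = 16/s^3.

4/55

Lowest-order denominator term is 3s^2, so the open loop has 2 poles at the origin → type 2 system.
K_a = lim_{s→0} s^2·L(s) = 5·11·12 / 3 = 220.
r(t) = 8t^2 gives R(s) = 16/s^3.
e_ss = 16/K_a = 16/220 = 4/55.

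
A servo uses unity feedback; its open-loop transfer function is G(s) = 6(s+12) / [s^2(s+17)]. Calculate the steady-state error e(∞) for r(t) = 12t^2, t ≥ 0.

System type = 2 (two poles at s=0).
K_a = lim_{s→0} s^2·G(s) = 6·12 / (17) = 72/17.
r(t) = 12t^2 gives R(s) = 24/s^3.
e_ss = 24/K_a = 24/(72/17) = 17/3.

17/3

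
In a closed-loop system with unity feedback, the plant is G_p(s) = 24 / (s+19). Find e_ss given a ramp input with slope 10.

The open loop has no poles at the origin → type 0 system.
K_v = lim_{s→0} s·G_p(s) = 0; the steady-state error to this ramp input grows without bound.

infinity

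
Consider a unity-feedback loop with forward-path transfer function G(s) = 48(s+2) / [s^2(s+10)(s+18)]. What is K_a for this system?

System type = 2 (two poles at s=0).
K_a = lim_{s→0} s^2·G(s) = 48·2 / (10·18) = 8/15.

8/15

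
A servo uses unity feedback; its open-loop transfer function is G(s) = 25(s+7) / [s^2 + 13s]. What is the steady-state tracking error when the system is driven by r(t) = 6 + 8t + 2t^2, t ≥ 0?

infinity

The denominator has no term below 13s — 1 pole at s=0, type 1. Treating each term separately:
  • 6: tracked with zero error.
  • 8t: e_ss = 8/K_v with K_v=175/13 → 104/175.
  • 2t^2: a type-1 system cannot track it, e_ss → ∞.
The unbounded component dominates.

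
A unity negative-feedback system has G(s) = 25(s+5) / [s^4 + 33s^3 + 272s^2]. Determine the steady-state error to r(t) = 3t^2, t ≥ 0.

13.056

Factoring s^2 from the denominator leaves a polynomial with constant term 272, so the system is type 2.
K_a = lim_{s→0} s^2·G(s) = 25·5 / 272 = 125/272.
r(t) = 3t^2 gives R(s) = 6/s^3.
e_ss = 6/K_a = 6/(125/272) = 13.056.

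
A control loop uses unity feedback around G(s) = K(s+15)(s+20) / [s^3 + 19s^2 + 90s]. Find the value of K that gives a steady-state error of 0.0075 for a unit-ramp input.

40

Factoring s from the denominator leaves a polynomial with constant term 90, so the system is type 1.
K_v = lim_{s→0} s·G(s) = K·15·20 / 90 = (10/3)·K.
e_ss = 1/K_v = 0.0075 ⇒ K_v = 400/3 ⇒ K = (400/3)/(10/3) = 40.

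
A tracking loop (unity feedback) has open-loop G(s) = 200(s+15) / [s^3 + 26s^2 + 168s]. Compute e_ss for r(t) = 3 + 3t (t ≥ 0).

Lowest-order denominator term is 168s, so the open loop has 1 pole at the origin → type 1 system. Taking each input component in turn:
  • 3: tracked with zero error.
  • 3t: e_ss = 3/K_v with K_v=125/7 → 0.168.
Total e_ss = 0.168.

0.168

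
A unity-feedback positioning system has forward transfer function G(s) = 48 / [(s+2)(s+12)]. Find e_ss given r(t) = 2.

2/3

The open loop has no poles at the origin → type 0 system.
K_p = lim_{s→0} G(s) = 48 / (2·12) = 2.
e_ss = 2/(1 + K_p) = 2/3.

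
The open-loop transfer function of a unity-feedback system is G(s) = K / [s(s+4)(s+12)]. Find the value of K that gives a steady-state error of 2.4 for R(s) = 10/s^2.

One free integrator in G(s): this is a type 1 system.
K_v = lim_{s→0} s·G(s) = K / (4·12) = (1/48)·K.
e_ss = 10/K_v = 2.4 ⇒ K_v = 25/6 ⇒ K = (25/6)/(1/48) = 200.

200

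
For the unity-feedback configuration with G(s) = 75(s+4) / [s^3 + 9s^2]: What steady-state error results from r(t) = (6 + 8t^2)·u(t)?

0.48

The denominator has no term below 9s^2 — 2 poles at s=0, type 2. Taking each input component in turn:
  • 6: tracked with zero error.
  • 8t^2: e_ss = 16/K_a with K_a=100/3 → 0.48.
Total e_ss = 0.48.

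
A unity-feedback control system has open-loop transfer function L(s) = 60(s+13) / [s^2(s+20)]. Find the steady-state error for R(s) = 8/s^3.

8/39

Two free integrators in L(s): this is a type 2 system.
K_a = lim_{s→0} s^2·L(s) = 60·13 / (20) = 39.
r(t) = 4t^2 gives R(s) = 8/s^3.
e_ss = 8/K_a = 8/39.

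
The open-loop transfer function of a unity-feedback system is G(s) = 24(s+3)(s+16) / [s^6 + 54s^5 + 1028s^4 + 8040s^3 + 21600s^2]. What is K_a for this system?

4/75

Lowest-order denominator term is 21600s^2, so the open loop has 2 poles at the origin → type 2 system.
K_a = lim_{s→0} s^2·G(s) = 24·3·16 / 21600 = 4/75.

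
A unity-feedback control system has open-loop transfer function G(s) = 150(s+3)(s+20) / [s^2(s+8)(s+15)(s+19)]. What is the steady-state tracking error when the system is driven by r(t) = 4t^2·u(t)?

The open loop has two poles at the origin → type 2 system.
K_a = lim_{s→0} s^2·G(s) = 150·3·20 / (8·15·19) = 75/19.
r(t) = 4t^2 gives R(s) = 8/s^3.
e_ss = 8/K_a = 8/(75/19) = 152/75.

152/75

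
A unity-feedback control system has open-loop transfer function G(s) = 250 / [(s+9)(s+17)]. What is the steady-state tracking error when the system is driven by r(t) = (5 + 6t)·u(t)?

System type = 0 (no poles at s=0). Treating each term separately:
  • 5: e_ss = 5/(1+K_p) with K_p=250/153 → 765/403.
  • 6t: a type-0 system cannot track it, e_ss → ∞.
The unbounded component dominates.

infinity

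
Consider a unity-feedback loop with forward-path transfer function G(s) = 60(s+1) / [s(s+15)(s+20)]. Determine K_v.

G(s) has one factor of s in the denominator, so the system is type 1.
K_v = lim_{s→0} s·G(s) = 60·1 / (15·20) = 0.2.

0.2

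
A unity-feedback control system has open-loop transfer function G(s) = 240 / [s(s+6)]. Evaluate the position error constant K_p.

infinity

K_p = lim_{s→0} G(s); with 1 pole at the origin the limit diverges, so K_p = ∞.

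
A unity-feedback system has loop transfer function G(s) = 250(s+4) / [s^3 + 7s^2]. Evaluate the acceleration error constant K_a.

1000/7

Factoring s^2 from the denominator leaves a polynomial with constant term 7, so the system is type 2.
K_a = lim_{s→0} s^2·G(s) = 250·4 / 7 = 1000/7.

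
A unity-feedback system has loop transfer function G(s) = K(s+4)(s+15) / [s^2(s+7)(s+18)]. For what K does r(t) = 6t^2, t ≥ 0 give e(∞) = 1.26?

20

System type = 2 (two poles at s=0).
K_a = lim_{s→0} s^2·G(s) = K·4·15 / (7·18) = (10/21)·K.
e_ss = 12/K_a = 1.26 ⇒ K_a = 200/21 ⇒ K = (200/21)/(10/21) = 20.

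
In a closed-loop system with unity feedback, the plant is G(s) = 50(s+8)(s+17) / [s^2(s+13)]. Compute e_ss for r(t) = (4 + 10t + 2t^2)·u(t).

13/1700

Two free integrators in G(s): this is a type 2 system. Treating each term separately:
  • 4: tracked with zero error.
  • 10t: tracked with zero error.
  • 2t^2: e_ss = 4/K_a with K_a=6800/13 → 13/1700.
Total e_ss = 13/1700.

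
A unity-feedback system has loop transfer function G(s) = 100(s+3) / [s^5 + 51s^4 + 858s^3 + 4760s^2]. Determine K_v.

K_v = lim_{s→0} s·G(s); with 2 poles at the origin the limit diverges, so K_v = ∞.

infinity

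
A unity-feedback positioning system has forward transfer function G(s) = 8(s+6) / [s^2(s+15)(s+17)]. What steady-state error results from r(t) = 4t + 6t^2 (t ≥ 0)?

G(s) has two factors of s in the denominator, so the system is type 2. By superposition:
  • 4t: tracked with zero error.
  • 6t^2: e_ss = 12/K_a with K_a=16/85 → 63.75.
Total e_ss = 63.75.

63.75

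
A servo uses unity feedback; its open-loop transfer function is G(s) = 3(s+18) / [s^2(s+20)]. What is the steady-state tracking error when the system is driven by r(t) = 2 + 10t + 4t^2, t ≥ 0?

80/27

G(s) has two factors of s in the denominator, so the system is type 2. Treating each term separately:
  • 2: tracked with zero error.
  • 10t: tracked with zero error.
  • 4t^2: e_ss = 8/K_a with K_a=2.7 → 80/27.
Total e_ss = 80/27.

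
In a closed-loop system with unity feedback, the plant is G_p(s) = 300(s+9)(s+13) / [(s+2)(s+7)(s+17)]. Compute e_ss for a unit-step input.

119/17669

System type = 0 (no poles at s=0).
K_p = lim_{s→0} G_p(s) = 300·9·13 / (2·7·17) = 17550/119.
e_ss = 1/(1 + K_p) = 1/(17669/119) = 119/17669.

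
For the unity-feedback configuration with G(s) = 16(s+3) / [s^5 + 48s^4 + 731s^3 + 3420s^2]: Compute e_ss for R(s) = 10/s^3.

712.5

Lowest-order denominator term is 3420s^2, so the open loop has 2 poles at the origin → type 2 system.
K_a = lim_{s→0} s^2·G(s) = 16·3 / 3420 = 4/285.
r(t) = 5t^2 gives R(s) = 10/s^3.
e_ss = 10/K_a = 10/(4/285) = 712.5.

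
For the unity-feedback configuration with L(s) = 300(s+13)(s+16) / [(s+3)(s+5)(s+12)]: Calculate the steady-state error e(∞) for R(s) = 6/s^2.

infinity

System type = 0 (no poles at s=0).
K_v = lim_{s→0} s·L(s) = 0; the steady-state error to this ramp input grows without bound.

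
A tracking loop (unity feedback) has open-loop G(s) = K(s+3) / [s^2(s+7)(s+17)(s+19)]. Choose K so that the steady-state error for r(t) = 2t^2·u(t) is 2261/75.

100

G(s) has two factors of s in the denominator, so the system is type 2.
K_a = lim_{s→0} s^2·G(s) = K·3 / (7·17·19) = (3/2261)·K.
e_ss = 4/K_a = 2261/75 ⇒ K_a = 300/2261 ⇒ K = (300/2261)/(3/2261) = 100.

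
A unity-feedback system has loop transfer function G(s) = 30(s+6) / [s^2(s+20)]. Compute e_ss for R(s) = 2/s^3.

2/9

System type = 2 (two poles at s=0).
K_a = lim_{s→0} s^2·G(s) = 30·6 / (20) = 9.
r(t) = t^2 gives R(s) = 2/s^3.
e_ss = 2/K_a = 2/9.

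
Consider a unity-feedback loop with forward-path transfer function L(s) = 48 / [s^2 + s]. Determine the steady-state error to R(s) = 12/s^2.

0.25

Factoring s from the denominator leaves a polynomial with constant term 1, so the system is type 1.
K_v = lim_{s→0} s·L(s) = 48 / 1 = 48.
e_ss = 12/K_v = 12/48 = 0.25.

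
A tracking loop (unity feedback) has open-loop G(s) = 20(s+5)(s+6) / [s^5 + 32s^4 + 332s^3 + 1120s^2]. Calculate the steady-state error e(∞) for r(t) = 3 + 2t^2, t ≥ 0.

Factoring s^2 from the denominator leaves a polynomial with constant term 1120, so the system is type 2. By superposition:
  • 3: tracked with zero error.
  • 2t^2: e_ss = 4/K_a with K_a=15/28 → 112/15.
Total e_ss = 112/15.

112/15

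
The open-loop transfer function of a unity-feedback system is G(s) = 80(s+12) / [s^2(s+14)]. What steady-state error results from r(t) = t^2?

7/240

G(s) has two factors of s in the denominator, so the system is type 2.
K_a = lim_{s→0} s^2·G(s) = 80·12 / (14) = 480/7.
r(t) = t^2 gives R(s) = 2/s^3.
e_ss = 2/K_a = 2/(480/7) = 7/240.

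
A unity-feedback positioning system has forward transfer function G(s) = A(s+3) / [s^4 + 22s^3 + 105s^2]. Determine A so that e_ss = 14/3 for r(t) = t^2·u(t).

15

Factoring s^2 from the denominator leaves a polynomial with constant term 105, so the system is type 2.
K_a = lim_{s→0} s^2·G(s) = A·3 / 105 = (1/35)·A.
e_ss = 2/K_a = 14/3 ⇒ K_a = 3/7 ⇒ A = (3/7)/(1/35) = 15.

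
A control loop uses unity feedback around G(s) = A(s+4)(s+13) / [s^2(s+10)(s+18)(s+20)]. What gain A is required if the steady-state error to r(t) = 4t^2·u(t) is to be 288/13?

The open loop has two poles at the origin → type 2 system.
K_a = lim_{s→0} s^2·G(s) = A·4·13 / (10·18·20) = (13/900)·A.
e_ss = 8/K_a = 288/13 ⇒ K_a = 13/36 ⇒ A = (13/36)/(13/900) = 25.

25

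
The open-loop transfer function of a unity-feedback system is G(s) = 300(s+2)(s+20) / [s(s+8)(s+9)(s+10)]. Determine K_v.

50/3

The open loop has one pole at the origin → type 1 system.
K_v = lim_{s→0} s·G(s) = 300·2·20 / (8·9·10) = 50/3.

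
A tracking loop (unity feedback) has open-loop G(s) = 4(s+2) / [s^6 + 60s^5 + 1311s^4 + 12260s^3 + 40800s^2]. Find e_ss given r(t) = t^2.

10200

Lowest-order denominator term is 40800s^2, so the open loop has 2 poles at the origin → type 2 system.
K_a = lim_{s→0} s^2·G(s) = 4·2 / 40800 = 1/5100.
r(t) = t^2 gives R(s) = 2/s^3.
e_ss = 2/K_a = 2/(1/5100) = 10200.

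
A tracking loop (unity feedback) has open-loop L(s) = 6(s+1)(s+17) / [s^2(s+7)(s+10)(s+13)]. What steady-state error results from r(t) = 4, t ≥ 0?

0

L(s) has two factors of s in the denominator, so the system is type 2.
K_p = ∞ for a type-2 system; e_ss to a step is zero.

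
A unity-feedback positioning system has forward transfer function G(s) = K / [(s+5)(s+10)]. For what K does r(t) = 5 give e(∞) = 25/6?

10

No free integrators in G(s): this is a type 0 system.
K_p = lim_{s→0} G(s) = K / (5·10) = 0.02·K.
e_ss = 5/(1 + K_p) = 25/6 ⇒ 1 + 0.02·K = 1.2 ⇒ K = 10.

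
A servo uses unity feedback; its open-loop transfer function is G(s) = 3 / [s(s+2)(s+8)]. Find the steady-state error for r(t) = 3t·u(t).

16

G(s) has one factor of s in the denominator, so the system is type 1.
K_v = lim_{s→0} s·G(s) = 3 / (2·8) = 0.1875.
e_ss = 3/K_v = 3/0.1875 = 16.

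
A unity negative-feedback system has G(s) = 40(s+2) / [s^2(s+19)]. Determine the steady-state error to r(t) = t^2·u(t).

0.475

System type = 2 (two poles at s=0).
K_a = lim_{s→0} s^2·G(s) = 40·2 / (19) = 80/19.
r(t) = t^2 gives R(s) = 2/s^3.
e_ss = 2/K_a = 2/(80/19) = 0.475.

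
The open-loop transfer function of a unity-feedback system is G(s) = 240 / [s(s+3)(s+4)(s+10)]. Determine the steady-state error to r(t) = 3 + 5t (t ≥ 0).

System type = 1 (one pole at s=0). Treating each term separately:
  • 3: tracked with zero error.
  • 5t: e_ss = 5/K_v with K_v=2 → 2.5.
Total e_ss = 2.5.

2.5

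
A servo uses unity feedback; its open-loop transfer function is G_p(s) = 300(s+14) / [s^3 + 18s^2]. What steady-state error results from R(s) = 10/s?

0

Factoring s^2 from the denominator leaves a polynomial with constant term 18, so the system is type 2.
K_p = ∞ for a type-2 system; e_ss to a step is zero.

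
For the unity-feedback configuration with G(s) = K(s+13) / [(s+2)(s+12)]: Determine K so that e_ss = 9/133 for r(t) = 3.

The open loop has no poles at the origin → type 0 system.
K_p = lim_{s→0} G(s) = K·13 / (2·12) = (13/24)·K.
e_ss = 3/(1 + K_p) = 9/133 ⇒ 1 + (13/24)·K = 133/3 ⇒ K = 80.

80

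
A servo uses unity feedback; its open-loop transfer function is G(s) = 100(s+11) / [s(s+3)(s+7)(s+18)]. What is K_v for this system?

550/189

System type = 1 (one pole at s=0).
K_v = lim_{s→0} s·G(s) = 100·11 / (3·7·18) = 550/189.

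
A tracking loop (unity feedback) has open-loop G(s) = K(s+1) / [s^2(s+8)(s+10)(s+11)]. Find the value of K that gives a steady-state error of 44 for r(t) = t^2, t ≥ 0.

40

System type = 2 (two poles at s=0).
K_a = lim_{s→0} s^2·G(s) = K·1 / (8·10·11) = (1/880)·K.
e_ss = 2/K_a = 44 ⇒ K_a = 1/22 ⇒ K = (1/22)/(1/880) = 40.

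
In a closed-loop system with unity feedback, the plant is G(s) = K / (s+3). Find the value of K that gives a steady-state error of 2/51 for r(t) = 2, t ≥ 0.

No free integrators in G(s): this is a type 0 system.
K_p = lim_{s→0} G(s) = K / (3) = (1/3)·K.
e_ss = 2/(1 + K_p) = 2/51 ⇒ 1 + (1/3)·K = 51 ⇒ K = 150.

150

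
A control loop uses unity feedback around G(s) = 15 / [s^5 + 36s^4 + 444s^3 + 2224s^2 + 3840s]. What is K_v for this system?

Factoring s from the denominator leaves a polynomial with constant term 3840, so the system is type 1.
K_v = lim_{s→0} s·G(s) = 15 / 3840 = 1/256.

1/256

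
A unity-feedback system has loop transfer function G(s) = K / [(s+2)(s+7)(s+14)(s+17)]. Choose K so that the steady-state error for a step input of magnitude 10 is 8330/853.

80

G(s) has no factors of s in the denominator, so the system is type 0.
K_p = lim_{s→0} G(s) = K / (2·7·14·17) = (1/3332)·K.
e_ss = 10/(1 + K_p) = 8330/853 ⇒ 1 + (1/3332)·K = 853/833 ⇒ K = 80.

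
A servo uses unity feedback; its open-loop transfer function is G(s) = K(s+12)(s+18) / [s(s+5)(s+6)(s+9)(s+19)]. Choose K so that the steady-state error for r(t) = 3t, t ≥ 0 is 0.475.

150

The open loop has one pole at the origin → type 1 system.
K_v = lim_{s→0} s·G(s) = K·12·18 / (5·6·9·19) = (4/95)·K.
e_ss = 3/K_v = 0.475 ⇒ K_v = 120/19 ⇒ K = (120/19)/(4/95) = 150.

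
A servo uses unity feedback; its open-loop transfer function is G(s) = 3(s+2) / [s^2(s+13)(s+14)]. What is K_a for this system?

3/91

The open loop has two poles at the origin → type 2 system.
K_a = lim_{s→0} s^2·G(s) = 3·2 / (13·14) = 3/91.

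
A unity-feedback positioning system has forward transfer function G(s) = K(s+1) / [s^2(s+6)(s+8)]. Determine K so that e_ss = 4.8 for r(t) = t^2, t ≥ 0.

Two free integrators in G(s): this is a type 2 system.
K_a = lim_{s→0} s^2·G(s) = K·1 / (6·8) = (1/48)·K.
e_ss = 2/K_a = 4.8 ⇒ K_a = 5/12 ⇒ K = (5/12)/(1/48) = 20.

20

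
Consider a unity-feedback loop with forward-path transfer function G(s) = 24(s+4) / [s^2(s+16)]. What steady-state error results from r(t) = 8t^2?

System type = 2 (two poles at s=0).
K_a = lim_{s→0} s^2·G(s) = 24·4 / (16) = 6.
r(t) = 8t^2 gives R(s) = 16/s^3.
e_ss = 16/K_a = 16/6 = 8/3.

8/3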